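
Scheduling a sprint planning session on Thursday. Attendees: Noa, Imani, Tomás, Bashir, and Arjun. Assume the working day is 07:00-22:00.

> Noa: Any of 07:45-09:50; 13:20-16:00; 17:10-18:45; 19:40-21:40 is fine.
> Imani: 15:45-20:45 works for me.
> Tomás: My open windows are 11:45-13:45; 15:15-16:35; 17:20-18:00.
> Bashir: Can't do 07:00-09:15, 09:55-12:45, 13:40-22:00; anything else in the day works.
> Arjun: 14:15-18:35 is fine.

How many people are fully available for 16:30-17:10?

Noa free: 07:45-09:50, 13:20-16:00, 17:10-18:45, 19:40-21:40.
Imani free: 15:45-20:45.
Tomás free: 11:45-13:45, 15:15-16:35, 17:20-18:00.
Bashir free: 09:15-09:55, 12:45-13:40 (invert busy blocks within the working day).
Arjun free: 14:15-18:35.
Imani and Arjun can make the full 16:30-17:10 slot — that's 2.

2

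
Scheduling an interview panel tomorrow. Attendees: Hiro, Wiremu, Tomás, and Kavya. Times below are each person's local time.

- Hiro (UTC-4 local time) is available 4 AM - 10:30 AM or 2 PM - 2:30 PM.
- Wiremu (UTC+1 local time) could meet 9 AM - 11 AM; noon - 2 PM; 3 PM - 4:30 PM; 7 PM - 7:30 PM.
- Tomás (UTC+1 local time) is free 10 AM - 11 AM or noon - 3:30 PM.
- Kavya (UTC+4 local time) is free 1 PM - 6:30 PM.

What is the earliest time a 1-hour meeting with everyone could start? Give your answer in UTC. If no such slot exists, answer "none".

09:00

Hiro in UTC: 08:00-14:30, 18:00-18:30 (add 4h to convert from UTC-4).
Wiremu in UTC: 08:00-10:00, 11:00-13:00, 14:00-15:30, 18:00-18:30 (subtract 1h to convert from UTC+1).
Tomás in UTC: 09:00-10:00, 11:00-14:30 (subtract 1h to convert from UTC+1).
Kavya in UTC: 09:00-14:30 (subtract 4h to convert from UTC+4).
Hiro ∩ Wiremu: 08:00-10:00, 11:00-13:00, 14:00-14:30, 18:00-18:30.
Hiro ∩ Wiremu ∩ Tomás: 09:00-10:00, 11:00-13:00, 14:00-14:30.
Hiro ∩ Wiremu ∩ Tomás ∩ Kavya: 09:00-10:00, 11:00-13:00, 14:00-14:30.
Those are the intersection windows.
The first common window of at least 60 minutes is 09:00-10:00, so the earliest start is 09:00.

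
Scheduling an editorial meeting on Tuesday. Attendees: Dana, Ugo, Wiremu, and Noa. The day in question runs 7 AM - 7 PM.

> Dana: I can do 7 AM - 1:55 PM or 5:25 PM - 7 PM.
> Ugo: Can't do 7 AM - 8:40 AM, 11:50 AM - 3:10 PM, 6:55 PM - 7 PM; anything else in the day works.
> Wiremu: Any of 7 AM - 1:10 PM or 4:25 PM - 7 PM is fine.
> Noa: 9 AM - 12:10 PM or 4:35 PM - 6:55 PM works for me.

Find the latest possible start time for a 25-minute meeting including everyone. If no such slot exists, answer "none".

18:30

Dana free: 07:00-13:55, 17:25-19:00.
Ugo free: 08:40-11:50, 15:10-18:55 (invert busy blocks within the working day).
Wiremu free: 07:00-13:10, 16:25-19:00.
Noa free: 09:00-12:10, 16:35-18:55.
Dana ∩ Ugo: 08:40-11:50, 17:25-18:55.
Dana ∩ Ugo ∩ Wiremu: 08:40-11:50, 17:25-18:55.
Dana ∩ Ugo ∩ Wiremu ∩ Noa: 09:00-11:50, 17:25-18:55.
Those are the intersection windows.
The last common window of at least 25 minutes is 17:25-18:55; a 25-minute meeting can start as late as 18:30 and still end by 18:55.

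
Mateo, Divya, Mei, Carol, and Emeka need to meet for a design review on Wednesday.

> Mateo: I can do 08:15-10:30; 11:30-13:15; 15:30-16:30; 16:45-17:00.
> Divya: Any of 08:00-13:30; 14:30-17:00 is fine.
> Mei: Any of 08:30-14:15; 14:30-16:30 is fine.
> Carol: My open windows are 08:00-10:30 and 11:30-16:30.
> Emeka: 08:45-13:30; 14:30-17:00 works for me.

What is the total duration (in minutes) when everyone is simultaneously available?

270

Mateo ∩ Divya: 08:15-10:30, 11:30-13:15, 15:30-16:30, 16:45-17:00.
Mateo ∩ Divya ∩ Mei: 08:30-10:30, 11:30-13:15, 15:30-16:30.
Mateo ∩ Divya ∩ Mei ∩ Carol: 08:30-10:30, 11:30-13:15, 15:30-16:30.
Mateo ∩ Divya ∩ Mei ∩ Carol ∩ Emeka: 08:45-10:30, 11:30-13:15, 15:30-16:30.
Summing the common windows: 105 + 105 + 60 = 270 minutes.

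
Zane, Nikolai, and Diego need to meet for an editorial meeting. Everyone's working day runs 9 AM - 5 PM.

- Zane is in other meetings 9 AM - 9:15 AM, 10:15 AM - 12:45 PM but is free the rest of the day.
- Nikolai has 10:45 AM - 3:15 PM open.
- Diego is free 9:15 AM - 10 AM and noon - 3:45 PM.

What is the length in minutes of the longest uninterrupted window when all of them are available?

Zane free: 09:15-10:15, 12:45-17:00 (invert busy blocks within the working day).
Nikolai free: 10:45-15:15.
Diego free: 09:15-10:00, 12:00-15:45.
Zane ∩ Nikolai: 12:45-15:15.
Zane ∩ Nikolai ∩ Diego: 12:45-15:15.
The longest is 12:45-15:15 at 150 minutes.

150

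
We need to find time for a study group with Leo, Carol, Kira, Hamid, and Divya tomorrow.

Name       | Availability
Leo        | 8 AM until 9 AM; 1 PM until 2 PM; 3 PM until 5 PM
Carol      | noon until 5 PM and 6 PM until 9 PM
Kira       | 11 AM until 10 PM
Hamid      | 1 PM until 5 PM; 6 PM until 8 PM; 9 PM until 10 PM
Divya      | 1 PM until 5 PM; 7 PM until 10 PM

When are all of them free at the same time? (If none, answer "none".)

13:00-14:00, 15:00-17:00

Leo ∩ Carol: 13:00-14:00, 15:00-17:00.
Leo ∩ Carol ∩ Kira: 13:00-14:00, 15:00-17:00.
Leo ∩ Carol ∩ Kira ∩ Hamid: 13:00-14:00, 15:00-17:00.
Leo ∩ Carol ∩ Kira ∩ Hamid ∩ Divya: 13:00-14:00, 15:00-17:00.
So the common availability across everyone is 13:00-14:00, 15:00-17:00.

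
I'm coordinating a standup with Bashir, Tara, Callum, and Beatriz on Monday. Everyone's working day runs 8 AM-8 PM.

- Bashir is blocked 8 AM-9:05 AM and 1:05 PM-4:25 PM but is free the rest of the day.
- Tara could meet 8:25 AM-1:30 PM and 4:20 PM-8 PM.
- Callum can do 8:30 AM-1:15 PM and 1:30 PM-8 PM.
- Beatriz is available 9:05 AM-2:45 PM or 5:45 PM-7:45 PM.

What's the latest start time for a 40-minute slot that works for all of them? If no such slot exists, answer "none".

Bashir free: 09:05-13:05, 16:25-20:00 (invert busy blocks within the working day).
Tara free: 08:25-13:30, 16:20-20:00.
Callum free: 08:30-13:15, 13:30-20:00.
Beatriz free: 09:05-14:45, 17:45-19:45.
Bashir ∩ Tara: 09:05-13:05, 16:25-20:00.
Bashir ∩ Tara ∩ Callum: 09:05-13:05, 16:25-20:00.
Bashir ∩ Tara ∩ Callum ∩ Beatriz: 09:05-13:05, 17:45-19:45.
The last common window of at least 40 minutes is 17:45-19:45; a 40-minute meeting can start as late as 19:05 and still end by 19:45.

19:05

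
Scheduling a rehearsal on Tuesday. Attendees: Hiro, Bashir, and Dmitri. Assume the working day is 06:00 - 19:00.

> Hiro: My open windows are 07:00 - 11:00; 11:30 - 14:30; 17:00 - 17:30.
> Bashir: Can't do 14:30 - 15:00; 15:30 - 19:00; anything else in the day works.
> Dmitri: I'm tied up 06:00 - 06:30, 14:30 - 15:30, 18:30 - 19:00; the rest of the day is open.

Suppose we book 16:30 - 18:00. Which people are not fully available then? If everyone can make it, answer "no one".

Hiro free: 07:00-11:00, 11:30-14:30, 17:00-17:30.
Bashir free: 06:00-14:30, 15:00-15:30 (invert busy blocks within the working day).
Dmitri free: 06:30-14:30, 15:30-18:30 (invert busy blocks within the working day).
Hiro: not fully free for 16:30-18:00. Bashir: not fully free for 16:30-18:00. Dmitri: free for 16:30-18:00.

Bashir, Hiro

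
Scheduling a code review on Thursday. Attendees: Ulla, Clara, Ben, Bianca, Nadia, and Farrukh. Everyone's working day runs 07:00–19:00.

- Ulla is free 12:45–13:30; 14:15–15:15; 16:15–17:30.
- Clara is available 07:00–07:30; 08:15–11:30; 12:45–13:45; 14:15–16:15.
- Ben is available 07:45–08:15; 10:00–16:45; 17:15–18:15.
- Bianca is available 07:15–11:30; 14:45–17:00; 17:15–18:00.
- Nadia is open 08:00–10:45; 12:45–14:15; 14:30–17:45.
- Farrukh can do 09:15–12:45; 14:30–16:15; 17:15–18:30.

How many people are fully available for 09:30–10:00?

Clara, Bianca, Nadia, and Farrukh can make the full 09:30-10:00 slot — that's 4.

4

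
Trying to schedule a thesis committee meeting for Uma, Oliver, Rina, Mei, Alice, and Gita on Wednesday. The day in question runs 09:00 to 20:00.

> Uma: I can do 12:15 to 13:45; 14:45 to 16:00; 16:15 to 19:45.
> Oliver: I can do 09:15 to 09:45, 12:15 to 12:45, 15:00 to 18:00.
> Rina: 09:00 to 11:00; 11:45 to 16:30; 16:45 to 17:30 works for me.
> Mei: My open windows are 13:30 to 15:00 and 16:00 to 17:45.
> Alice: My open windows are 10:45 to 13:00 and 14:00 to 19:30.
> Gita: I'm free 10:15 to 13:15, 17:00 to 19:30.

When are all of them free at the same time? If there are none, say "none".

17:00-17:30

Uma ∩ Oliver: 12:15-12:45, 15:00-16:00, 16:15-18:00.
Uma ∩ Oliver ∩ Rina: 12:15-12:45, 15:00-16:00, 16:15-16:30, 16:45-17:30.
Uma ∩ Oliver ∩ Rina ∩ Mei: 16:15-16:30, 16:45-17:30.
Uma ∩ Oliver ∩ Rina ∩ Mei ∩ Alice: 16:15-16:30, 16:45-17:30.
Uma ∩ Oliver ∩ Rina ∩ Mei ∩ Alice ∩ Gita: 17:00-17:30.
So the common availability across everyone is 17:00-17:30.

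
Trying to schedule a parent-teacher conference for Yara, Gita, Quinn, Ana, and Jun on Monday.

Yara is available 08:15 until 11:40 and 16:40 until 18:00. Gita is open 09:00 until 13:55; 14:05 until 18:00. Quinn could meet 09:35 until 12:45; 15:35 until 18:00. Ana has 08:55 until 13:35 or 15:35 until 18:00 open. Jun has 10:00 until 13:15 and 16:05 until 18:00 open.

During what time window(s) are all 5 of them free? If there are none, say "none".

10:00-11:40, 16:40-18:00

Yara ∩ Gita: 09:00-11:40, 16:40-18:00.
Yara ∩ Gita ∩ Quinn: 09:35-11:40, 16:40-18:00.
Yara ∩ Gita ∩ Quinn ∩ Ana: 09:35-11:40, 16:40-18:00.
Yara ∩ Gita ∩ Quinn ∩ Ana ∩ Jun: 10:00-11:40, 16:40-18:00.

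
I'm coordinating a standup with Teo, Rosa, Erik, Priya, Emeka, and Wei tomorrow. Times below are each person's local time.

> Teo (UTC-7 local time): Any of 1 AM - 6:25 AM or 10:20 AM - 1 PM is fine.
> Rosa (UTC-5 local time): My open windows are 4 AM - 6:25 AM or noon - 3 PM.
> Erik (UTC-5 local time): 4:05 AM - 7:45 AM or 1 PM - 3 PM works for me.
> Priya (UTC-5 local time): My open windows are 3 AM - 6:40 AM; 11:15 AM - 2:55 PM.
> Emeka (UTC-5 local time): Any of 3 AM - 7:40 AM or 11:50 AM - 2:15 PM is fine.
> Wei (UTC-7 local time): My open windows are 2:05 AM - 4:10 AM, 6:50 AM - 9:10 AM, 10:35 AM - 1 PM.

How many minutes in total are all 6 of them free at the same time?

Teo in UTC: 08:00-13:25, 17:20-20:00 (add 7h to convert from UTC-7).
Rosa in UTC: 09:00-11:25, 17:00-20:00 (add 5h to convert from UTC-5).
Erik in UTC: 09:05-12:45, 18:00-20:00 (add 5h to convert from UTC-5).
Priya in UTC: 08:00-11:40, 16:15-19:55 (add 5h to convert from UTC-5).
Emeka in UTC: 08:00-12:40, 16:50-19:15 (add 5h to convert from UTC-5).
Wei in UTC: 09:05-11:10, 13:50-16:10, 17:35-20:00 (add 7h to convert from UTC-7).
Teo ∩ Rosa: 09:00-11:25, 17:20-20:00.
Teo ∩ Rosa ∩ Erik: 09:05-11:25, 18:00-20:00.
Teo ∩ Rosa ∩ Erik ∩ Priya: 09:05-11:25, 18:00-19:55.
Teo ∩ Rosa ∩ Erik ∩ Priya ∩ Emeka: 09:05-11:25, 18:00-19:15.
Teo ∩ Rosa ∩ Erik ∩ Priya ∩ Emeka ∩ Wei: 09:05-11:10, 18:00-19:15.
Summing the common windows: 125 + 75 = 200 minutes.

200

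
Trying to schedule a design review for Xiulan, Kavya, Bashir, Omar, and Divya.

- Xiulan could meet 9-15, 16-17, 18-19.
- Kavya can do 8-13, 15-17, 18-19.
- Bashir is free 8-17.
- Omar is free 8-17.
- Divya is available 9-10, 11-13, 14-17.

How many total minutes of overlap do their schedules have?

Xiulan ∩ Kavya: 09:00-13:00, 16:00-17:00, 18:00-19:00.
Xiulan ∩ Kavya ∩ Bashir: 09:00-13:00, 16:00-17:00.
Xiulan ∩ Kavya ∩ Bashir ∩ Omar: 09:00-13:00, 16:00-17:00.
Xiulan ∩ Kavya ∩ Bashir ∩ Omar ∩ Divya: 09:00-10:00, 11:00-13:00, 16:00-17:00.
Summing the common windows: 60 + 120 + 60 = 240 minutes.

240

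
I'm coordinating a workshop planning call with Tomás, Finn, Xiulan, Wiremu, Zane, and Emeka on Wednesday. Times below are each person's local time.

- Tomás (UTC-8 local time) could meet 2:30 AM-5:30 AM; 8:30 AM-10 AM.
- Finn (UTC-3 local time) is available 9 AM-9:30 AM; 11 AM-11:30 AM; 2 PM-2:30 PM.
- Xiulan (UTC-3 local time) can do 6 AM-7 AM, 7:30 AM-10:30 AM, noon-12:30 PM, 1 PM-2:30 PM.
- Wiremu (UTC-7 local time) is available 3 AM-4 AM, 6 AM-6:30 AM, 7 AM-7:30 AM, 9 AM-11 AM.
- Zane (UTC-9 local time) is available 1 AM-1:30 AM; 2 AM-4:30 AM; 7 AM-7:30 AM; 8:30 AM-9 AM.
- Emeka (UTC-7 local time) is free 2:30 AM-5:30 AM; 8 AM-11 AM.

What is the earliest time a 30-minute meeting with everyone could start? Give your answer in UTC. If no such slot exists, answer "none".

Tomás in UTC: 10:30-13:30, 16:30-18:00 (add 8h to convert from UTC-8).
Finn in UTC: 12:00-12:30, 14:00-14:30, 17:00-17:30 (add 3h to convert from UTC-3).
Xiulan in UTC: 09:00-10:00, 10:30-13:30, 15:00-15:30, 16:00-17:30 (add 3h to convert from UTC-3).
Wiremu in UTC: 10:00-11:00, 13:00-13:30, 14:00-14:30, 16:00-18:00 (add 7h to convert from UTC-7).
Zane in UTC: 10:00-10:30, 11:00-13:30, 16:00-16:30, 17:30-18:00 (add 9h to convert from UTC-9).
Emeka in UTC: 09:30-12:30, 15:00-18:00 (add 7h to convert from UTC-7).
Tomás ∩ Finn: 12:00-12:30, 17:00-17:30.
Tomás ∩ Finn ∩ Xiulan: 12:00-12:30, 17:00-17:30.
Tomás ∩ Finn ∩ Xiulan ∩ Wiremu: 17:00-17:30.
Tomás ∩ Finn ∩ Xiulan ∩ Wiremu ∩ Zane: ∅.
Tomás ∩ Finn ∩ Xiulan ∩ Wiremu ∩ Zane ∩ Emeka: ∅.
There is no time when everyone is free.
No common window is at least 30 minutes long.

none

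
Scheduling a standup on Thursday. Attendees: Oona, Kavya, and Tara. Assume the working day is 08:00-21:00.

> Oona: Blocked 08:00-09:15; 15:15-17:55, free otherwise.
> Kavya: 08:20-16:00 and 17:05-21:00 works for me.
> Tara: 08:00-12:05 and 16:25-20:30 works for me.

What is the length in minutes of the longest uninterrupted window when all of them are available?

Oona free: 09:15-15:15, 17:55-21:00 (invert busy blocks within the working day).
Kavya free: 08:20-16:00, 17:05-21:00.
Tara free: 08:00-12:05, 16:25-20:30.
Oona ∩ Kavya: 09:15-15:15, 17:55-21:00.
Oona ∩ Kavya ∩ Tara: 09:15-12:05, 17:55-20:30.
The longest is 09:15-12:05 at 170 minutes.

170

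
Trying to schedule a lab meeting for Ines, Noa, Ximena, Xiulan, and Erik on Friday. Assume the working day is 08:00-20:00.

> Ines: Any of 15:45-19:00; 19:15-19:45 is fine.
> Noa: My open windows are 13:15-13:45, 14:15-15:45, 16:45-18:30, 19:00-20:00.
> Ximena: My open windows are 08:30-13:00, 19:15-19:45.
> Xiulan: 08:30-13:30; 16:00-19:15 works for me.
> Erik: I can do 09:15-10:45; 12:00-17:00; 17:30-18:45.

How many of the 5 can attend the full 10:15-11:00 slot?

Ximena and Xiulan can make the full 10:15-11:00 slot — that's 2.

2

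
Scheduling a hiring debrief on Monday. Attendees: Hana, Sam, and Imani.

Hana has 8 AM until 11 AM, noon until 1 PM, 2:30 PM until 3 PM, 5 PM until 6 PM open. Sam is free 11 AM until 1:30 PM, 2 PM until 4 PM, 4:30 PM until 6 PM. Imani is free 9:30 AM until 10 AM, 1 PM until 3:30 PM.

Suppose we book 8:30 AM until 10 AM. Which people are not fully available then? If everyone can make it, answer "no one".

Hana: free for 08:30-10:00. Sam: not fully free for 08:30-10:00. Imani: not fully free for 08:30-10:00.

Imani, Sam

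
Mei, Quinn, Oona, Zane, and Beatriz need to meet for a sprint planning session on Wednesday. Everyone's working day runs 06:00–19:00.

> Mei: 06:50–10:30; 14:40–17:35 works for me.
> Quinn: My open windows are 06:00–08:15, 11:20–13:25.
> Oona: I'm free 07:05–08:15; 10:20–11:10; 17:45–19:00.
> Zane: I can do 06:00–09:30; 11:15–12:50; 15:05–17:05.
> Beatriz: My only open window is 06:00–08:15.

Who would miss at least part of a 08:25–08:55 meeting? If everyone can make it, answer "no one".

Mei: free for 08:25-08:55. Quinn: not fully free for 08:25-08:55. Oona: not fully free for 08:25-08:55. Zane: free for 08:25-08:55. Beatriz: not fully free for 08:25-08:55.

Beatriz, Oona, Quinn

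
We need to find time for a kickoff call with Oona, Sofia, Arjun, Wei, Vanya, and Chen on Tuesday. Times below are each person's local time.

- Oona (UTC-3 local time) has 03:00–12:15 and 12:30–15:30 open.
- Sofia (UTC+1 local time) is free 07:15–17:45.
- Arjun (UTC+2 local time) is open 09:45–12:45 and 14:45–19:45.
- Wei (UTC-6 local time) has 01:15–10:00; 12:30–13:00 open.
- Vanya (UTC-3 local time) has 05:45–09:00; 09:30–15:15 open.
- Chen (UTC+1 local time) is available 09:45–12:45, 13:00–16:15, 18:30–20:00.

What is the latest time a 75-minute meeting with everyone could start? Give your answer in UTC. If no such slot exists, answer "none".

14:00

Oona in UTC: 06:00-15:15, 15:30-18:30 (add 3h to convert from UTC-3).
Sofia in UTC: 06:15-16:45 (subtract 1h to convert from UTC+1).
Arjun in UTC: 07:45-10:45, 12:45-17:45 (subtract 2h to convert from UTC+2).
Wei in UTC: 07:15-16:00, 18:30-19:00 (add 6h to convert from UTC-6).
Vanya in UTC: 08:45-12:00, 12:30-18:15 (add 3h to convert from UTC-3).
Chen in UTC: 08:45-11:45, 12:00-15:15, 17:30-19:00 (subtract 1h to convert from UTC+1).
Oona ∩ Sofia: 06:15-15:15, 15:30-16:45.
Oona ∩ Sofia ∩ Arjun: 07:45-10:45, 12:45-15:15, 15:30-16:45.
Oona ∩ Sofia ∩ Arjun ∩ Wei: 07:45-10:45, 12:45-15:15, 15:30-16:00.
Oona ∩ Sofia ∩ Arjun ∩ Wei ∩ Vanya: 08:45-10:45, 12:45-15:15, 15:30-16:00.
Oona ∩ Sofia ∩ Arjun ∩ Wei ∩ Vanya ∩ Chen: 08:45-10:45, 12:45-15:15.
Those are the intersection windows.
The last common window of at least 75 minutes is 12:45-15:15; a 75-minute meeting can start as late as 14:00 and still end by 15:15.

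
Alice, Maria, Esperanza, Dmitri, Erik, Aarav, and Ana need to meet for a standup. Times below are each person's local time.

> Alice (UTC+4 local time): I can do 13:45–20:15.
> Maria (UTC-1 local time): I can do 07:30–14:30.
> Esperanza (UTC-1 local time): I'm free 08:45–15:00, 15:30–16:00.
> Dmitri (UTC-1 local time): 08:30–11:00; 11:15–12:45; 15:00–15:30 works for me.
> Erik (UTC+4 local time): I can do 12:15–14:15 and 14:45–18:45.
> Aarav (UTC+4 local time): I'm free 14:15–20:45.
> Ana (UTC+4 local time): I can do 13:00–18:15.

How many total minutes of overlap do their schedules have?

165

Alice in UTC: 09:45-16:15 (subtract 4h to convert from UTC+4).
Maria in UTC: 08:30-15:30 (add 1h to convert from UTC-1).
Esperanza in UTC: 09:45-16:00, 16:30-17:00 (add 1h to convert from UTC-1).
Dmitri in UTC: 09:30-12:00, 12:15-13:45, 16:00-16:30 (add 1h to convert from UTC-1).
Erik in UTC: 08:15-10:15, 10:45-14:45 (subtract 4h to convert from UTC+4).
Aarav in UTC: 10:15-16:45 (subtract 4h to convert from UTC+4).
Ana in UTC: 09:00-14:15 (subtract 4h to convert from UTC+4).
Alice ∩ Maria: 09:45-15:30.
Alice ∩ Maria ∩ Esperanza: 09:45-15:30.
Alice ∩ Maria ∩ Esperanza ∩ Dmitri: 09:45-12:00, 12:15-13:45.
Alice ∩ Maria ∩ Esperanza ∩ Dmitri ∩ Erik: 09:45-10:15, 10:45-12:00, 12:15-13:45.
Alice ∩ Maria ∩ Esperanza ∩ Dmitri ∩ Erik ∩ Aarav: 10:45-12:00, 12:15-13:45.
Alice ∩ Maria ∩ Esperanza ∩ Dmitri ∩ Erik ∩ Aarav ∩ Ana: 10:45-12:00, 12:15-13:45.
So the common availability across everyone is 10:45-12:00, 12:15-13:45.
Summing the common windows: 75 + 90 = 165 minutes.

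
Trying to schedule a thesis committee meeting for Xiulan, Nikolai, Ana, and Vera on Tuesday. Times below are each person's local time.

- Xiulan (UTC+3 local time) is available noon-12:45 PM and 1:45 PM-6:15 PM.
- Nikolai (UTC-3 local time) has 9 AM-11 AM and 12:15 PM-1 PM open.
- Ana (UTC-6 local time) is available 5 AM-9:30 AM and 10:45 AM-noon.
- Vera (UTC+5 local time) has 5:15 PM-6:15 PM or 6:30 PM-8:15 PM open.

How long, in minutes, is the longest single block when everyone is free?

Xiulan in UTC: 09:00-09:45, 10:45-15:15 (subtract 3h to convert from UTC+3).
Nikolai in UTC: 12:00-14:00, 15:15-16:00 (add 3h to convert from UTC-3).
Ana in UTC: 11:00-15:30, 16:45-18:00 (add 6h to convert from UTC-6).
Vera in UTC: 12:15-13:15, 13:30-15:15 (subtract 5h to convert from UTC+5).
Xiulan ∩ Nikolai: 12:00-14:00.
Xiulan ∩ Nikolai ∩ Ana: 12:00-14:00.
Xiulan ∩ Nikolai ∩ Ana ∩ Vera: 12:15-13:15, 13:30-14:00.
So the common availability across everyone is 12:15-13:15, 13:30-14:00.
The longest is 12:15-13:15 at 60 minutes.

60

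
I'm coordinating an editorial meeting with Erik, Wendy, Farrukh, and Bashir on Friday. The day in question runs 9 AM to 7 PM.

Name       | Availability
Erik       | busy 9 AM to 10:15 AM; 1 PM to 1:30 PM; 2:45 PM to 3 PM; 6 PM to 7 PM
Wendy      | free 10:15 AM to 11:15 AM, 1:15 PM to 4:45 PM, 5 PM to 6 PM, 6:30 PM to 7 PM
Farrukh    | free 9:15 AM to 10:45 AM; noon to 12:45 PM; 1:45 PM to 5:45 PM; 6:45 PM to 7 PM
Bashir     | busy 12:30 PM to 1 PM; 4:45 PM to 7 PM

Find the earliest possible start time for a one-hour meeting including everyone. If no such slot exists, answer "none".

13:45

Erik free: 10:15-13:00, 13:30-14:45, 15:00-18:00 (invert busy blocks within the working day).
Wendy free: 10:15-11:15, 13:15-16:45, 17:00-18:00, 18:30-19:00.
Farrukh free: 09:15-10:45, 12:00-12:45, 13:45-17:45, 18:45-19:00.
Bashir free: 09:00-12:30, 13:00-16:45 (invert busy blocks within the working day).
Erik ∩ Wendy: 10:15-11:15, 13:30-14:45, 15:00-16:45, 17:00-18:00.
Erik ∩ Wendy ∩ Farrukh: 10:15-10:45, 13:45-14:45, 15:00-16:45, 17:00-17:45.
Erik ∩ Wendy ∩ Farrukh ∩ Bashir: 10:15-10:45, 13:45-14:45, 15:00-16:45.
The first common window of at least 60 minutes is 13:45-14:45, so the earliest start is 13:45.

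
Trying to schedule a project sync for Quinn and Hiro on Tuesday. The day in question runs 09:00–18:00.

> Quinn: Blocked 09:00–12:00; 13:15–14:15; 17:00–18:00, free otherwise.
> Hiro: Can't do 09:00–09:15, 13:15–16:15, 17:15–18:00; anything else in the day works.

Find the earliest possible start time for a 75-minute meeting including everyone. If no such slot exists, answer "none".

Quinn free: 12:00-13:15, 14:15-17:00 (invert busy blocks within the working day).
Hiro free: 09:15-13:15, 16:15-17:15 (invert busy blocks within the working day).
Quinn ∩ Hiro: 12:00-13:15, 16:15-17:00.
The first common window of at least 75 minutes is 12:00-13:15, so the earliest start is 12:00.

12:00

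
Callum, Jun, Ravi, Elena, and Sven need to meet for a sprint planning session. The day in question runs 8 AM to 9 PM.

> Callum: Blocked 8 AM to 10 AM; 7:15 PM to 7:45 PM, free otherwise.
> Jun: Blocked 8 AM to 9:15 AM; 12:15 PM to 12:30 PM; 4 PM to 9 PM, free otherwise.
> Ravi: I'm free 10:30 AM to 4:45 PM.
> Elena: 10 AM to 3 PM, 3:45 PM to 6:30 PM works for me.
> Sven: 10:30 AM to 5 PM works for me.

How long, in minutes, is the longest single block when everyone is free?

150

Callum free: 10:00-19:15, 19:45-21:00 (invert busy blocks within the working day).
Jun free: 09:15-12:15, 12:30-16:00 (invert busy blocks within the working day).
Ravi free: 10:30-16:45.
Elena free: 10:00-15:00, 15:45-18:30.
Sven free: 10:30-17:00.
Callum ∩ Jun: 10:00-12:15, 12:30-16:00.
Callum ∩ Jun ∩ Ravi: 10:30-12:15, 12:30-16:00.
Callum ∩ Jun ∩ Ravi ∩ Elena: 10:30-12:15, 12:30-15:00, 15:45-16:00.
Callum ∩ Jun ∩ Ravi ∩ Elena ∩ Sven: 10:30-12:15, 12:30-15:00, 15:45-16:00.
The longest is 12:30-15:00 at 150 minutes.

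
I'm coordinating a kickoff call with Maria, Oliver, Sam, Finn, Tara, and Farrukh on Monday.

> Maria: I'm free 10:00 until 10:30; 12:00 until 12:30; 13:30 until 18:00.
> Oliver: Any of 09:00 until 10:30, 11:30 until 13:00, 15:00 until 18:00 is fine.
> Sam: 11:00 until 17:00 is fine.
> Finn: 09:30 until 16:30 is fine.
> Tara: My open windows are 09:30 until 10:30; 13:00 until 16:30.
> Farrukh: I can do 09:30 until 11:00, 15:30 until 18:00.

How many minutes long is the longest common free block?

60

Maria ∩ Oliver: 10:00-10:30, 12:00-12:30, 15:00-18:00.
Maria ∩ Oliver ∩ Sam: 12:00-12:30, 15:00-17:00.
Maria ∩ Oliver ∩ Sam ∩ Finn: 12:00-12:30, 15:00-16:30.
Maria ∩ Oliver ∩ Sam ∩ Finn ∩ Tara: 15:00-16:30.
Maria ∩ Oliver ∩ Sam ∩ Finn ∩ Tara ∩ Farrukh: 15:30-16:30.
The longest is 15:30-16:30 at 60 minutes.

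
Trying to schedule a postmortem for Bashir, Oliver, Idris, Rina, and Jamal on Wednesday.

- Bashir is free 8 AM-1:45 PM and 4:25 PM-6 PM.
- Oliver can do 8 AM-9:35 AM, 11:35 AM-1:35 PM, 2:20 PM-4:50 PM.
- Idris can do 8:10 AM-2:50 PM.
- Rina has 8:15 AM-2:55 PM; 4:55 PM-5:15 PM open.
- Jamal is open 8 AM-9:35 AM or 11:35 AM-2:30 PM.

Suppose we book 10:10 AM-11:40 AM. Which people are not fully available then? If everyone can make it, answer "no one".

Bashir: free for 10:10-11:40. Oliver: not fully free for 10:10-11:40. Idris: free for 10:10-11:40. Rina: free for 10:10-11:40. Jamal: not fully free for 10:10-11:40.

Jamal, Oliver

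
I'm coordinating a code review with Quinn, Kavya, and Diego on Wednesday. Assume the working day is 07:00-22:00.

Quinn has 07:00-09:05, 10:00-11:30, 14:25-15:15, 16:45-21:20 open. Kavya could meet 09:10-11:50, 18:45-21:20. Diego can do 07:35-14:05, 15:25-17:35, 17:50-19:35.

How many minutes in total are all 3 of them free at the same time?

140

Quinn ∩ Kavya: 10:00-11:30, 18:45-21:20.
Quinn ∩ Kavya ∩ Diego: 10:00-11:30, 18:45-19:35.
So the common availability across everyone is 10:00-11:30, 18:45-19:35.
Summing the common windows: 90 + 50 = 140 minutes.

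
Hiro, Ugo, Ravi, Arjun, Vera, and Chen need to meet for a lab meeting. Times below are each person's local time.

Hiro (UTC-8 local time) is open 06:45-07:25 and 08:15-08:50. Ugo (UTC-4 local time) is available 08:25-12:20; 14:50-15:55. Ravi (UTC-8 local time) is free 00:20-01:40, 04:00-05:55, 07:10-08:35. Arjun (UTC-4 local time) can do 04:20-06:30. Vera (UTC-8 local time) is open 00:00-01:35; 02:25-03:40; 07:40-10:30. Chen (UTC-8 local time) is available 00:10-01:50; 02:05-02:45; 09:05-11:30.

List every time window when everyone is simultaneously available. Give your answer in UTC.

Hiro in UTC: 14:45-15:25, 16:15-16:50 (add 8h to convert from UTC-8).
Ugo in UTC: 12:25-16:20, 18:50-19:55 (add 4h to convert from UTC-4).
Ravi in UTC: 08:20-09:40, 12:00-13:55, 15:10-16:35 (add 8h to convert from UTC-8).
Arjun in UTC: 08:20-10:30 (add 4h to convert from UTC-4).
Vera in UTC: 08:00-09:35, 10:25-11:40, 15:40-18:30 (add 8h to convert from UTC-8).
Chen in UTC: 08:10-09:50, 10:05-10:45, 17:05-19:30 (add 8h to convert from UTC-8).
Hiro ∩ Ugo: 14:45-15:25, 16:15-16:20.
Hiro ∩ Ugo ∩ Ravi: 15:10-15:25, 16:15-16:20.
Hiro ∩ Ugo ∩ Ravi ∩ Arjun: ∅.
Hiro ∩ Ugo ∩ Ravi ∩ Arjun ∩ Vera: ∅.
Hiro ∩ Ugo ∩ Ravi ∩ Arjun ∩ Vera ∩ Chen: ∅.
There is no time when everyone is free.

none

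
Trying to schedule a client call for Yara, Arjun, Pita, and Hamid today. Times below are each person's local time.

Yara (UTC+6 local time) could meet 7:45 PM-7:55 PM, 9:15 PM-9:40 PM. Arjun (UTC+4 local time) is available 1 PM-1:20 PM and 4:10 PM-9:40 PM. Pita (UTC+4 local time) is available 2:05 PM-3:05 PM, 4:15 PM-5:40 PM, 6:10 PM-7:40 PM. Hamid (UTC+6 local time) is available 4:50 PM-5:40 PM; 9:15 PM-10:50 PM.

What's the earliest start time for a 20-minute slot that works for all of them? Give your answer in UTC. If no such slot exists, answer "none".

15:15

Yara in UTC: 13:45-13:55, 15:15-15:40 (subtract 6h to convert from UTC+6).
Arjun in UTC: 09:00-09:20, 12:10-17:40 (subtract 4h to convert from UTC+4).
Pita in UTC: 10:05-11:05, 12:15-13:40, 14:10-15:40 (subtract 4h to convert from UTC+4).
Hamid in UTC: 10:50-11:40, 15:15-16:50 (subtract 6h to convert from UTC+6).
Yara ∩ Arjun: 13:45-13:55, 15:15-15:40.
Yara ∩ Arjun ∩ Pita: 15:15-15:40.
Yara ∩ Arjun ∩ Pita ∩ Hamid: 15:15-15:40.
The first common window of at least 20 minutes is 15:15-15:40, so the earliest start is 15:15.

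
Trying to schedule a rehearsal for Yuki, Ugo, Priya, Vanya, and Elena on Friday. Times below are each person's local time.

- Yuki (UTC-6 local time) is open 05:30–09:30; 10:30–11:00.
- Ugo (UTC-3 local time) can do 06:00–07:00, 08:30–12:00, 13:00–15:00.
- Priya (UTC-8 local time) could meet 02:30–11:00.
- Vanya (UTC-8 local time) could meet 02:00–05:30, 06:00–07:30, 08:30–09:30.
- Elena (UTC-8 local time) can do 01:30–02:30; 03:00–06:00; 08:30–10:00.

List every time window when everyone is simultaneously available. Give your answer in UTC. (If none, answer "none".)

Yuki in UTC: 11:30-15:30, 16:30-17:00 (add 6h to convert from UTC-6).
Ugo in UTC: 09:00-10:00, 11:30-15:00, 16:00-18:00 (add 3h to convert from UTC-3).
Priya in UTC: 10:30-19:00 (add 8h to convert from UTC-8).
Vanya in UTC: 10:00-13:30, 14:00-15:30, 16:30-17:30 (add 8h to convert from UTC-8).
Elena in UTC: 09:30-10:30, 11:00-14:00, 16:30-18:00 (add 8h to convert from UTC-8).
Yuki ∩ Ugo: 11:30-15:00, 16:30-17:00.
Yuki ∩ Ugo ∩ Priya: 11:30-15:00, 16:30-17:00.
Yuki ∩ Ugo ∩ Priya ∩ Vanya: 11:30-13:30, 14:00-15:00, 16:30-17:00.
Yuki ∩ Ugo ∩ Priya ∩ Vanya ∩ Elena: 11:30-13:30, 16:30-17:00.

11:30-13:30, 16:30-17:00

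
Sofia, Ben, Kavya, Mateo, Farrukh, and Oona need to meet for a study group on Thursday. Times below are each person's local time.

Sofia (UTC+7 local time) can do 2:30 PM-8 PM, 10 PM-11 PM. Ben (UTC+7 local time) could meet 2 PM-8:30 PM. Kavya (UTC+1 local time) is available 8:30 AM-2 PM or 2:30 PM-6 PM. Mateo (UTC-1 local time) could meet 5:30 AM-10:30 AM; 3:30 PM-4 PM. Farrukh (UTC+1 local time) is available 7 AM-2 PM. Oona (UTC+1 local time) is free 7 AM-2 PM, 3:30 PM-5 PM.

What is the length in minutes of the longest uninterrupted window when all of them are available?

Sofia in UTC: 07:30-13:00, 15:00-16:00 (subtract 7h to convert from UTC+7).
Ben in UTC: 07:00-13:30 (subtract 7h to convert from UTC+7).
Kavya in UTC: 07:30-13:00, 13:30-17:00 (subtract 1h to convert from UTC+1).
Mateo in UTC: 06:30-11:30, 16:30-17:00 (add 1h to convert from UTC-1).
Farrukh in UTC: 06:00-13:00 (subtract 1h to convert from UTC+1).
Oona in UTC: 06:00-13:00, 14:30-16:00 (subtract 1h to convert from UTC+1).
Sofia ∩ Ben: 07:30-13:00.
Sofia ∩ Ben ∩ Kavya: 07:30-13:00.
Sofia ∩ Ben ∩ Kavya ∩ Mateo: 07:30-11:30.
Sofia ∩ Ben ∩ Kavya ∩ Mateo ∩ Farrukh: 07:30-11:30.
Sofia ∩ Ben ∩ Kavya ∩ Mateo ∩ Farrukh ∩ Oona: 07:30-11:30.
The longest is 07:30-11:30 at 240 minutes.

240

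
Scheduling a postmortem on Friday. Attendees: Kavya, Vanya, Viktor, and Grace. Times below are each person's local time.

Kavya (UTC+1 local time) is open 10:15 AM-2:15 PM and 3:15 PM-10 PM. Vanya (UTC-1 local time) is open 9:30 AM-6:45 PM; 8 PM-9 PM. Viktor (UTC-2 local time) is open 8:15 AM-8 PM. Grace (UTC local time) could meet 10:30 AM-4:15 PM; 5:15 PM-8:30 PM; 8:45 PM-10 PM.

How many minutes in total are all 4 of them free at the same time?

435

Kavya in UTC: 09:15-13:15, 14:15-21:00 (subtract 1h to convert from UTC+1).
Vanya in UTC: 10:30-19:45, 21:00-22:00 (add 1h to convert from UTC-1).
Viktor in UTC: 10:15-22:00 (add 2h to convert from UTC-2).
Grace in UTC: 10:30-16:15, 17:15-20:30, 20:45-22:00.
Kavya ∩ Vanya: 10:30-13:15, 14:15-19:45.
Kavya ∩ Vanya ∩ Viktor: 10:30-13:15, 14:15-19:45.
Kavya ∩ Vanya ∩ Viktor ∩ Grace: 10:30-13:15, 14:15-16:15, 17:15-19:45.
Those are the intersection windows.
Summing the common windows: 165 + 120 + 150 = 435 minutes.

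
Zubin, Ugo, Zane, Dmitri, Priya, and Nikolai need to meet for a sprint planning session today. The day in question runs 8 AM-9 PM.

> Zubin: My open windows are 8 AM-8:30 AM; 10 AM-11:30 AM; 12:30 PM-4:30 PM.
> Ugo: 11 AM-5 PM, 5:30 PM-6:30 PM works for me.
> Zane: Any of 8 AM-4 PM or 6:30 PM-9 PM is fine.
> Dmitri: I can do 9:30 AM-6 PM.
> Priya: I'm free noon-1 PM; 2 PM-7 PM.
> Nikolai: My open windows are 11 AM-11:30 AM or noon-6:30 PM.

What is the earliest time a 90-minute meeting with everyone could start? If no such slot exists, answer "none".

14:00

Zubin ∩ Ugo: 11:00-11:30, 12:30-16:30.
Zubin ∩ Ugo ∩ Zane: 11:00-11:30, 12:30-16:00.
Zubin ∩ Ugo ∩ Zane ∩ Dmitri: 11:00-11:30, 12:30-16:00.
Zubin ∩ Ugo ∩ Zane ∩ Dmitri ∩ Priya: 12:30-13:00, 14:00-16:00.
Zubin ∩ Ugo ∩ Zane ∩ Dmitri ∩ Priya ∩ Nikolai: 12:30-13:00, 14:00-16:00.
The first common window of at least 90 minutes is 14:00-16:00, so the earliest start is 14:00.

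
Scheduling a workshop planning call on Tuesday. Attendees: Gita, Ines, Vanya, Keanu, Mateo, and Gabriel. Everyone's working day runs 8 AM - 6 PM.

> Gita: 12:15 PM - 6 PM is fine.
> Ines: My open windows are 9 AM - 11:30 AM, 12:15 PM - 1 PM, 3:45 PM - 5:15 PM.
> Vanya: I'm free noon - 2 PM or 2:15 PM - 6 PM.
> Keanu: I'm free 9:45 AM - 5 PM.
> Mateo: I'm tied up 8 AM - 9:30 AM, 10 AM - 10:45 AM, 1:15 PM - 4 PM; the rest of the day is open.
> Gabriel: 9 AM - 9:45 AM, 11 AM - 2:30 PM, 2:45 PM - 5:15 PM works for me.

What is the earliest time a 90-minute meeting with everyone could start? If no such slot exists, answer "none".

none

Gita free: 12:15-18:00.
Ines free: 09:00-11:30, 12:15-13:00, 15:45-17:15.
Vanya free: 12:00-14:00, 14:15-18:00.
Keanu free: 09:45-17:00.
Mateo free: 09:30-10:00, 10:45-13:15, 16:00-18:00 (invert busy blocks within the working day).
Gabriel free: 09:00-09:45, 11:00-14:30, 14:45-17:15.
Gita ∩ Ines: 12:15-13:00, 15:45-17:15.
Gita ∩ Ines ∩ Vanya: 12:15-13:00, 15:45-17:15.
Gita ∩ Ines ∩ Vanya ∩ Keanu: 12:15-13:00, 15:45-17:00.
Gita ∩ Ines ∩ Vanya ∩ Keanu ∩ Mateo: 12:15-13:00, 16:00-17:00.
Gita ∩ Ines ∩ Vanya ∩ Keanu ∩ Mateo ∩ Gabriel: 12:15-13:00, 16:00-17:00.
No common window is at least 90 minutes long.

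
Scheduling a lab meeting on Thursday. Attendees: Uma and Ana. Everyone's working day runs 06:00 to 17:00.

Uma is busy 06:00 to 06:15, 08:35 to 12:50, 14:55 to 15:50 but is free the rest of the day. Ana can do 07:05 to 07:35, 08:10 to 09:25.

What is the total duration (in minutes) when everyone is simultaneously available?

Uma free: 06:15-08:35, 12:50-14:55, 15:50-17:00 (invert busy blocks within the working day).
Ana free: 07:05-07:35, 08:10-09:25.
Uma ∩ Ana: 07:05-07:35, 08:10-08:35.
Summing the common windows: 30 + 25 = 55 minutes.

55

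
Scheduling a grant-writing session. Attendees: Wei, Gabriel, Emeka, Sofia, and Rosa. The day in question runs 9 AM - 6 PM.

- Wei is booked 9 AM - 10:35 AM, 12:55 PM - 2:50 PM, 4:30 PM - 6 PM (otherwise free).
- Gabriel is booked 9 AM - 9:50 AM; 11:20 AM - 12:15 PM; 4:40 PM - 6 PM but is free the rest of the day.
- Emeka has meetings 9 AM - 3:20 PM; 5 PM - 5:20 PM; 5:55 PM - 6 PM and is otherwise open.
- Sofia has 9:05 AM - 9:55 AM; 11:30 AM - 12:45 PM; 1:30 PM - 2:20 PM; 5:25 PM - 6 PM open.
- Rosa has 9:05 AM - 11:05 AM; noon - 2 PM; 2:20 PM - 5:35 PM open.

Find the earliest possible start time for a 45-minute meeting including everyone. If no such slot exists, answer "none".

Wei free: 10:35-12:55, 14:50-16:30 (invert busy blocks within the working day).
Gabriel free: 09:50-11:20, 12:15-16:40 (invert busy blocks within the working day).
Emeka free: 15:20-17:00, 17:20-17:55 (invert busy blocks within the working day).
Sofia free: 09:05-09:55, 11:30-12:45, 13:30-14:20, 17:25-18:00.
Rosa free: 09:05-11:05, 12:00-14:00, 14:20-17:35.
Wei ∩ Gabriel: 10:35-11:20, 12:15-12:55, 14:50-16:30.
Wei ∩ Gabriel ∩ Emeka: 15:20-16:30.
Wei ∩ Gabriel ∩ Emeka ∩ Sofia: ∅.
Wei ∩ Gabriel ∩ Emeka ∩ Sofia ∩ Rosa: ∅.
There is no time when everyone is free.
No common window is at least 45 minutes long.

none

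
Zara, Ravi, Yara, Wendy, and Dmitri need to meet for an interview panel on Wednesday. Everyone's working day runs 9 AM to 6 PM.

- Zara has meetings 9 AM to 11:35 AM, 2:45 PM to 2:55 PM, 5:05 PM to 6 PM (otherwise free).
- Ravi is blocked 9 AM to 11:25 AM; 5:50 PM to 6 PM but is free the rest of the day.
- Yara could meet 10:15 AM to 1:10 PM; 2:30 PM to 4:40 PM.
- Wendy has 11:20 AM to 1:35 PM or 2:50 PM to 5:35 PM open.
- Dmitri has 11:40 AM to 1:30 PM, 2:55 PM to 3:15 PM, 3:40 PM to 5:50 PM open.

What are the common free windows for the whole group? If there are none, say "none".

Zara free: 11:35-14:45, 14:55-17:05 (invert busy blocks within the working day).
Ravi free: 11:25-17:50 (invert busy blocks within the working day).
Yara free: 10:15-13:10, 14:30-16:40.
Wendy free: 11:20-13:35, 14:50-17:35.
Dmitri free: 11:40-13:30, 14:55-15:15, 15:40-17:50.
Zara ∩ Ravi: 11:35-14:45, 14:55-17:05.
Zara ∩ Ravi ∩ Yara: 11:35-13:10, 14:30-14:45, 14:55-16:40.
Zara ∩ Ravi ∩ Yara ∩ Wendy: 11:35-13:10, 14:55-16:40.
Zara ∩ Ravi ∩ Yara ∩ Wendy ∩ Dmitri: 11:40-13:10, 14:55-15:15, 15:40-16:40.

11:40-13:10, 14:55-15:15, 15:40-16:40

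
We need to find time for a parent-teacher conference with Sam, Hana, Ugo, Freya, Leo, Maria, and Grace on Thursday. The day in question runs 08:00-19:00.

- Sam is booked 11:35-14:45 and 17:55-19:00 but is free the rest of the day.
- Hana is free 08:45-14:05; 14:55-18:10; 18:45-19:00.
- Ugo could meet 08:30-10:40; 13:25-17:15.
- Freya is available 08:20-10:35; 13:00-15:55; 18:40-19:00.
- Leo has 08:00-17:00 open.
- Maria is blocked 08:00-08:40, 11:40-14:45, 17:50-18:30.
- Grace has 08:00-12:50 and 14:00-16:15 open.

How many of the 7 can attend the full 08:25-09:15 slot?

Sam free: 08:00-11:35, 14:45-17:55 (invert busy blocks within the working day).
Hana free: 08:45-14:05, 14:55-18:10, 18:45-19:00.
Ugo free: 08:30-10:40, 13:25-17:15.
Freya free: 08:20-10:35, 13:00-15:55, 18:40-19:00.
Leo free: 08:00-17:00.
Maria free: 08:40-11:40, 14:45-17:50, 18:30-19:00 (invert busy blocks within the working day).
Grace free: 08:00-12:50, 14:00-16:15.
Sam, Freya, Leo, and Grace can make the full 08:25-09:15 slot — that's 4.

4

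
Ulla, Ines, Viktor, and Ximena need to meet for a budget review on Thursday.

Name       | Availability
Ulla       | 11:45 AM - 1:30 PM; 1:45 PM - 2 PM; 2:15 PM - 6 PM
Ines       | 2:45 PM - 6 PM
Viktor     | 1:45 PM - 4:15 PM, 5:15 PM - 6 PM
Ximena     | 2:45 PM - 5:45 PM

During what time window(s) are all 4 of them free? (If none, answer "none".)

14:45-16:15, 17:15-17:45

Ulla ∩ Ines: 14:45-18:00.
Ulla ∩ Ines ∩ Viktor: 14:45-16:15, 17:15-18:00.
Ulla ∩ Ines ∩ Viktor ∩ Ximena: 14:45-16:15, 17:15-17:45.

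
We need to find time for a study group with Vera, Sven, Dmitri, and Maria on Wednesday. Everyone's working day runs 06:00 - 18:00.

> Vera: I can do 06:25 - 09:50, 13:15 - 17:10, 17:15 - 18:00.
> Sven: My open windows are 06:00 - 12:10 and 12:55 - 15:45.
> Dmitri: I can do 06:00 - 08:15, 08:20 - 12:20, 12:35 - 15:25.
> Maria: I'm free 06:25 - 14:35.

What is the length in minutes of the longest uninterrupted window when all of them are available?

110

Vera ∩ Sven: 06:25-09:50, 13:15-15:45.
Vera ∩ Sven ∩ Dmitri: 06:25-08:15, 08:20-09:50, 13:15-15:25.
Vera ∩ Sven ∩ Dmitri ∩ Maria: 06:25-08:15, 08:20-09:50, 13:15-14:35.
Those are the intersection windows.
The longest is 06:25-08:15 at 110 minutes.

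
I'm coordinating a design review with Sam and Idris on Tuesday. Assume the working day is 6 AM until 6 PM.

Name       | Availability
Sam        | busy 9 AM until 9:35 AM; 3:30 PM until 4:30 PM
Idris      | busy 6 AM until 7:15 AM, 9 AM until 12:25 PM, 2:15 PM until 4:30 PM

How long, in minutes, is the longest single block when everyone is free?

110

Sam free: 06:00-09:00, 09:35-15:30, 16:30-18:00 (invert busy blocks within the working day).
Idris free: 07:15-09:00, 12:25-14:15, 16:30-18:00 (invert busy blocks within the working day).
Sam ∩ Idris: 07:15-09:00, 12:25-14:15, 16:30-18:00.
The longest is 12:25-14:15 at 110 minutes.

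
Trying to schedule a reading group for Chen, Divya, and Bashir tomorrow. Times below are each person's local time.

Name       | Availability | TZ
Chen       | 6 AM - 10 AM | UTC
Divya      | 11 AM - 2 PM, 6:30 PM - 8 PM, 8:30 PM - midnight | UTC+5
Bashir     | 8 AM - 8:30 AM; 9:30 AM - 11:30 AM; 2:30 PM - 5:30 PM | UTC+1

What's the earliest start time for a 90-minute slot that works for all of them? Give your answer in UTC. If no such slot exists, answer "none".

none

Chen in UTC: 06:00-10:00.
Divya in UTC: 06:00-09:00, 13:30-15:00, 15:30-19:00 (subtract 5h to convert from UTC+5).
Bashir in UTC: 07:00-07:30, 08:30-10:30, 13:30-16:30 (subtract 1h to convert from UTC+1).
Chen ∩ Divya: 06:00-09:00.
Chen ∩ Divya ∩ Bashir: 07:00-07:30, 08:30-09:00.
No common window is at least 90 minutes long.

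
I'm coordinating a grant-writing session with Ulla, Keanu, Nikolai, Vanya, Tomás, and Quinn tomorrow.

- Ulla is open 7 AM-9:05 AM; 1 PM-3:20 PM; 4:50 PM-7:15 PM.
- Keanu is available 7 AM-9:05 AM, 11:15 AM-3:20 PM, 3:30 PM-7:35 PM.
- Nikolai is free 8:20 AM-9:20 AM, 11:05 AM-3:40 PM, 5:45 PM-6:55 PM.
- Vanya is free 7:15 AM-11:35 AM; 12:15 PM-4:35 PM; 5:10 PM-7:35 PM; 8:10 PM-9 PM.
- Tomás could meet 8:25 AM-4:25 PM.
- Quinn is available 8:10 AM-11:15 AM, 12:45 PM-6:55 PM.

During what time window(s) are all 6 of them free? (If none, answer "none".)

08:25-09:05, 13:00-15:20

Ulla ∩ Keanu: 07:00-09:05, 13:00-15:20, 16:50-19:15.
Ulla ∩ Keanu ∩ Nikolai: 08:20-09:05, 13:00-15:20, 17:45-18:55.
Ulla ∩ Keanu ∩ Nikolai ∩ Vanya: 08:20-09:05, 13:00-15:20, 17:45-18:55.
Ulla ∩ Keanu ∩ Nikolai ∩ Vanya ∩ Tomás: 08:25-09:05, 13:00-15:20.
Ulla ∩ Keanu ∩ Nikolai ∩ Vanya ∩ Tomás ∩ Quinn: 08:25-09:05, 13:00-15:20.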